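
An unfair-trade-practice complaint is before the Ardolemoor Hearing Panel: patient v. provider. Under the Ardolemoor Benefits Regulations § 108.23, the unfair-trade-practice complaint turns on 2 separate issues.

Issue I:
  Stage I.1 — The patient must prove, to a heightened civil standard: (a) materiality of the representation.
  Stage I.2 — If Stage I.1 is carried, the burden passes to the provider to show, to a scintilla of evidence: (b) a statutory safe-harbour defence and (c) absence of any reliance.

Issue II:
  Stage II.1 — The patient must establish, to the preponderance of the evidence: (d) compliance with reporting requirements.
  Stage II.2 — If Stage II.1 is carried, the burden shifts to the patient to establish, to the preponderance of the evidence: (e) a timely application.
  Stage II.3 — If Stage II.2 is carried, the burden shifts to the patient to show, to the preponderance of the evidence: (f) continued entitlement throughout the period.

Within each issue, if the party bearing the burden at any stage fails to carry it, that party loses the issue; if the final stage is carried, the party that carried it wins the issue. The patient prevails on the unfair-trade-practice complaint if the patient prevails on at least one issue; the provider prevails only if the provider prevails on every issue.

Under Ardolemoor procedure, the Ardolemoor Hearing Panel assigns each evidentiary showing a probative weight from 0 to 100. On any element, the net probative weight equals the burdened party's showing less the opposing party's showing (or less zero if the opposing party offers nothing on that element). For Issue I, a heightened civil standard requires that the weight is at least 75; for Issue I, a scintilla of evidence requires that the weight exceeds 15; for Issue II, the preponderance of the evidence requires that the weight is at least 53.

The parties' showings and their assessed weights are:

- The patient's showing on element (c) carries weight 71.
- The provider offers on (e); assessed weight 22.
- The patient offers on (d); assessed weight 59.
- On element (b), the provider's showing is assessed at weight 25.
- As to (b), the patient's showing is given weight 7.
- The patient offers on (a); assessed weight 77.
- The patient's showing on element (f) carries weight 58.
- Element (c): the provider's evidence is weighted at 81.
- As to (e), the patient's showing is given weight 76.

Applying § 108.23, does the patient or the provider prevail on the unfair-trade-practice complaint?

— Issue I —
Stage I.1 — burden on patient; standard: a heightened civil standard (weight is at least 75).
    (a): 77 ≥ 75 [met]
  The patient carries Stage I.1; the provider now bears the burden.
Stage I.2 — burden on provider; standard: a scintilla of evidence (weight exceeds 15).
    (b): 25 − 7 = 18 > 15 [met]
    (c): 81 − 71 = 10 ≤ 15 [not met]
  Stage I.2 not carried; the provider fails its burden.
So the patient prevails on this issue.
— Issue II —
Stage II.1 — burden on patient; standard: the preponderance of the evidence (weight is at least 53).
    (d): 59 ≥ 53 [met]
  Stage II.1 is satisfied; the patient continues to bear the burden.
Stage II.2 — burden on patient; standard: the preponderance of the evidence (weight is at least 53).
    (e): 76 − 22 = 54 ≥ 53 [met]
  Stage II.2 is satisfied; the patient continues to bear the burden.
Stage II.3 — burden on patient; standard: the preponderance of the evidence (weight is at least 53).
    (f): 58 ≥ 53 [met]
  The patient carries the last stage.
With every stage satisfied, the patient prevails on this issue.
Per-issue: Issue I → patient; Issue II → patient. The patient must prevail on at least one issue; overall, the patient prevails.

patient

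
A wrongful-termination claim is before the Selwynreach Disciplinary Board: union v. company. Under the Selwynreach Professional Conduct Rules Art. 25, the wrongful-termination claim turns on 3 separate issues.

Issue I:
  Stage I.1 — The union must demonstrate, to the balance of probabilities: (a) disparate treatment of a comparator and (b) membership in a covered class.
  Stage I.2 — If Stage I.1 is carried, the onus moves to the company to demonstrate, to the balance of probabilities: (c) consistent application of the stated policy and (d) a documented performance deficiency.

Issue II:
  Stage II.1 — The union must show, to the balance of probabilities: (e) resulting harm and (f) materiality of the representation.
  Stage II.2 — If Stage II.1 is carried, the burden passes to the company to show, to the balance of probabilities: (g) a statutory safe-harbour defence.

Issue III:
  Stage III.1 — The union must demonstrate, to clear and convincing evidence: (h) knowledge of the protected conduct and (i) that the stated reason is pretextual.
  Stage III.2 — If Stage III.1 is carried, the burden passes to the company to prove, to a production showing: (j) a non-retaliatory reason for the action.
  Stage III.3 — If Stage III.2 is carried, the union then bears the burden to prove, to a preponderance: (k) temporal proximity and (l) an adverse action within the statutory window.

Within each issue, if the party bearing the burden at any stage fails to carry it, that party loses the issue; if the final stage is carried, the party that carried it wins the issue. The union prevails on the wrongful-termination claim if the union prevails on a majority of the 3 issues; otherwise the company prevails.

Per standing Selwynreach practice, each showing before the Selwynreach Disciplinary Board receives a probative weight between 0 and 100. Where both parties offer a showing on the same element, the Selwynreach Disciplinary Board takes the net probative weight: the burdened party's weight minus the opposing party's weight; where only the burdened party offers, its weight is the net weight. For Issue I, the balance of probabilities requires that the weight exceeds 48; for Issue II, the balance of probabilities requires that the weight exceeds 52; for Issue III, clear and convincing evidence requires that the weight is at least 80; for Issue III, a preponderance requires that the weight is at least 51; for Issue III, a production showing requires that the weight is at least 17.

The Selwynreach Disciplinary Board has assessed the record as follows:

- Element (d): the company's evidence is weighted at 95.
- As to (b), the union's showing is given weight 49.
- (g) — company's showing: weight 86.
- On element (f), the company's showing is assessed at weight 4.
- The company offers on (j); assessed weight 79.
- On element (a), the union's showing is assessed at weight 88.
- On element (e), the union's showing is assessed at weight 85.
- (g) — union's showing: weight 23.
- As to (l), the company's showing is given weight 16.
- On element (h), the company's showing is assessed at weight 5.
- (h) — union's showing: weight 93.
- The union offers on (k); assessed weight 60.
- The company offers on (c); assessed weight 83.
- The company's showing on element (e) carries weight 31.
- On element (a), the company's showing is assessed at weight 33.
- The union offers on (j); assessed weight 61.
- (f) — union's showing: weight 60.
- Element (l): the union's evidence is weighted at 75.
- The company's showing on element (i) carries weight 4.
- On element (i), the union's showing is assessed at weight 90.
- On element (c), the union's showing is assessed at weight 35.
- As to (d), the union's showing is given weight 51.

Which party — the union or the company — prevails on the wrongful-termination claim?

union

— Issue I —
Stage I.1 — burden on union; standard: the balance of probabilities (weight exceeds 48).
    (a): 88 − 33 = 55 > 48 [met]
    (b): 49 > 48 [met]
  Stage I.1 is satisfied; the onus moves to the company.
Stage I.2 — burden on company; standard: the balance of probabilities (weight exceeds 48).
    (c): 83 − 35 = 48 ≤ 48 [not met]
    (d): 95 − 51 = 44 ≤ 48 [not met]
  The company does not carry Stage I.2.
The union prevails on this issue.
— Issue II —
Stage II.1 (union, the balance of probabilities, weight exceeds 52): (e) net 85−31=54 > 52 — meets; (f) net 60−4=56 > 52 — meets.
  The union carries Stage II.1; the company now bears the burden.
Stage II.2 (company, the balance of probabilities, weight exceeds 52): (g) net 86−23=63 > 52 — meets.
  All elements met at the final stage.
With every stage satisfied, the company prevails on this issue.
— Issue III —
Stage III.1 (union, clear and convincing evidence, weight is at least 80): (h) net 93−5=88 ≥ 80 — meets; (i) net 90−4=86 ≥ 80 — meets.
  Stage III.1 carried; the burden shifts to the company.
Stage III.2 (company, a production showing, weight is at least 17): (j) net 79−61=18 ≥ 17 — meets.
  Stage III.2 carried; the burden shifts to the union.
Stage III.3 (union, a preponderance, weight is at least 51): (k) 60 ≥ 51 — meets; (l) net 75−16=59 ≥ 51 — meets.
  Stage III.3 carried; the final stage is satisfied.
All stages carried — the union prevails on this issue.
Per-issue: Issue I → union; Issue II → company; Issue III → union. The union must prevail on a majority of issues; overall, the union prevails.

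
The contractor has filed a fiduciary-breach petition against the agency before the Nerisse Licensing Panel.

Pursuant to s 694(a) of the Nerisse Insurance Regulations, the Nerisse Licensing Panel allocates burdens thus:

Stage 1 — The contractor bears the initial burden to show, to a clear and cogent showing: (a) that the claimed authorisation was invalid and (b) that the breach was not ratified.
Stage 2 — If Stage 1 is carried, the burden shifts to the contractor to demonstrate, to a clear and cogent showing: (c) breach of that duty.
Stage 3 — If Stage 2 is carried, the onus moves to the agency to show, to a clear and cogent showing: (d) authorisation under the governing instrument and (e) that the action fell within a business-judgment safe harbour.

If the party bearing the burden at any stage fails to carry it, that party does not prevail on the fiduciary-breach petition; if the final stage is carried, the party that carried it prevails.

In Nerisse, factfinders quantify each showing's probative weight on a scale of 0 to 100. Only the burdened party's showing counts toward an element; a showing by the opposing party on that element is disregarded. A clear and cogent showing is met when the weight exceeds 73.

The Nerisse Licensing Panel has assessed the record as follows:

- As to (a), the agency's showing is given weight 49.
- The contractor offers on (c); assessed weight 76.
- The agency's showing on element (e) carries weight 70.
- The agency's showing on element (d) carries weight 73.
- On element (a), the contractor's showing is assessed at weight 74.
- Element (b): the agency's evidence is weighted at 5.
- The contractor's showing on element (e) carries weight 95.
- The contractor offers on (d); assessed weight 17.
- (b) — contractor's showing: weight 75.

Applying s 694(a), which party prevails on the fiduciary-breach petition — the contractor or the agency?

Stage 1 — burden on contractor; standard: a clear and cogent showing (weight exceeds 73).
    (a): 74 (agency's 49 disregarded) > 73 [met]
    (b): 75 (agency's 5 disregarded) > 73 [met]
  All elements met. The contractor retains the burden for Stage 2.
Stage 2 — burden on contractor; standard: a clear and cogent showing (weight exceeds 73).
    (c): 76 > 73 [met]
  All elements met. The burden passes to the agency.
Stage 3 — burden on agency; standard: a clear and cogent showing (weight exceeds 73).
    (d): 73 (contractor's 17 disregarded) ≤ 73 [not met]
    (e): 70 (contractor's 95 disregarded) ≤ 73 [not met]
  Stage 3 not carried; the agency fails its burden.
The analysis ends at Stage 3; the contractor prevails.

contractor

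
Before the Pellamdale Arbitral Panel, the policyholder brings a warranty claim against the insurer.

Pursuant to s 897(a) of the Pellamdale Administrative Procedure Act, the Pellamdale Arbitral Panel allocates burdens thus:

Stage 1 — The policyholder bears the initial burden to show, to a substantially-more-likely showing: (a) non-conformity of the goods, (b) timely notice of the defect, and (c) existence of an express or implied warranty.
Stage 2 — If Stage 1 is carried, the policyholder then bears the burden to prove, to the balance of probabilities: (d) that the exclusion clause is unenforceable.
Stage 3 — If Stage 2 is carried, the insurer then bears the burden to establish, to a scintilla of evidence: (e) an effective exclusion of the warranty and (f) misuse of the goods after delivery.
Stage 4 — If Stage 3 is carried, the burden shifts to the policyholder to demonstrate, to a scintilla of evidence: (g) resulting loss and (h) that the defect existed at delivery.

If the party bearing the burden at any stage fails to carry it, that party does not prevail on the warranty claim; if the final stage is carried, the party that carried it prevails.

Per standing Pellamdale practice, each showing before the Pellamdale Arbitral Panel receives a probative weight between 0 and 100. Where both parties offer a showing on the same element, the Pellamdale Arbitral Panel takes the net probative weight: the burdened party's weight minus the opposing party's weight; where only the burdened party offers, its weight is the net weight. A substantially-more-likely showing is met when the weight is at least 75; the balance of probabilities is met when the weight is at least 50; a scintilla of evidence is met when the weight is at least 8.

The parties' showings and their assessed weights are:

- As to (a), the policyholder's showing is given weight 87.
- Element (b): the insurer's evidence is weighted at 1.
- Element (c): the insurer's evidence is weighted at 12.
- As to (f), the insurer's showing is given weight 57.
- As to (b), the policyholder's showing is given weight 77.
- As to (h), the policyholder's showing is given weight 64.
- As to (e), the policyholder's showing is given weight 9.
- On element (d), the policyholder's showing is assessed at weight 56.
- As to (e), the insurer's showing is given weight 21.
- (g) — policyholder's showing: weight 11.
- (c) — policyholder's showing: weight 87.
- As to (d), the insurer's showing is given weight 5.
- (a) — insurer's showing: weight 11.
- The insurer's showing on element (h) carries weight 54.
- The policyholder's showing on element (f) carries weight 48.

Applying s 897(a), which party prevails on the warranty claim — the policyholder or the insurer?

Stage 1 (policyholder, a substantially-more-likely showing, weight is at least 75): (a) net 87−11=76 ≥ 75 — meets; (b) net 77−1=76 ≥ 75 — meets; (c) net 87−12=75 ≥ 75 — meets.
  Stage 1 carried; the burden remains with the policyholder.
Stage 2 (policyholder, the balance of probabilities, weight is at least 50): (d) net 56−5=51 ≥ 50 — meets.
  Stage 2 is satisfied; the onus moves to the insurer.
Stage 3 (insurer, a scintilla of evidence, weight is at least 8): (e) net 21−9=12 ≥ 8 — meets; (f) net 57−48=9 ≥ 8 — meets.
  All elements met. The burden passes to the policyholder.
Stage 4 (policyholder, a scintilla of evidence, weight is at least 8): (g) 11 ≥ 8 — meets; (h) net 64−54=10 ≥ 8 — meets.
  Stage 4 carried; the final stage is satisfied.
All stages carried — the policyholder prevails.

policyholder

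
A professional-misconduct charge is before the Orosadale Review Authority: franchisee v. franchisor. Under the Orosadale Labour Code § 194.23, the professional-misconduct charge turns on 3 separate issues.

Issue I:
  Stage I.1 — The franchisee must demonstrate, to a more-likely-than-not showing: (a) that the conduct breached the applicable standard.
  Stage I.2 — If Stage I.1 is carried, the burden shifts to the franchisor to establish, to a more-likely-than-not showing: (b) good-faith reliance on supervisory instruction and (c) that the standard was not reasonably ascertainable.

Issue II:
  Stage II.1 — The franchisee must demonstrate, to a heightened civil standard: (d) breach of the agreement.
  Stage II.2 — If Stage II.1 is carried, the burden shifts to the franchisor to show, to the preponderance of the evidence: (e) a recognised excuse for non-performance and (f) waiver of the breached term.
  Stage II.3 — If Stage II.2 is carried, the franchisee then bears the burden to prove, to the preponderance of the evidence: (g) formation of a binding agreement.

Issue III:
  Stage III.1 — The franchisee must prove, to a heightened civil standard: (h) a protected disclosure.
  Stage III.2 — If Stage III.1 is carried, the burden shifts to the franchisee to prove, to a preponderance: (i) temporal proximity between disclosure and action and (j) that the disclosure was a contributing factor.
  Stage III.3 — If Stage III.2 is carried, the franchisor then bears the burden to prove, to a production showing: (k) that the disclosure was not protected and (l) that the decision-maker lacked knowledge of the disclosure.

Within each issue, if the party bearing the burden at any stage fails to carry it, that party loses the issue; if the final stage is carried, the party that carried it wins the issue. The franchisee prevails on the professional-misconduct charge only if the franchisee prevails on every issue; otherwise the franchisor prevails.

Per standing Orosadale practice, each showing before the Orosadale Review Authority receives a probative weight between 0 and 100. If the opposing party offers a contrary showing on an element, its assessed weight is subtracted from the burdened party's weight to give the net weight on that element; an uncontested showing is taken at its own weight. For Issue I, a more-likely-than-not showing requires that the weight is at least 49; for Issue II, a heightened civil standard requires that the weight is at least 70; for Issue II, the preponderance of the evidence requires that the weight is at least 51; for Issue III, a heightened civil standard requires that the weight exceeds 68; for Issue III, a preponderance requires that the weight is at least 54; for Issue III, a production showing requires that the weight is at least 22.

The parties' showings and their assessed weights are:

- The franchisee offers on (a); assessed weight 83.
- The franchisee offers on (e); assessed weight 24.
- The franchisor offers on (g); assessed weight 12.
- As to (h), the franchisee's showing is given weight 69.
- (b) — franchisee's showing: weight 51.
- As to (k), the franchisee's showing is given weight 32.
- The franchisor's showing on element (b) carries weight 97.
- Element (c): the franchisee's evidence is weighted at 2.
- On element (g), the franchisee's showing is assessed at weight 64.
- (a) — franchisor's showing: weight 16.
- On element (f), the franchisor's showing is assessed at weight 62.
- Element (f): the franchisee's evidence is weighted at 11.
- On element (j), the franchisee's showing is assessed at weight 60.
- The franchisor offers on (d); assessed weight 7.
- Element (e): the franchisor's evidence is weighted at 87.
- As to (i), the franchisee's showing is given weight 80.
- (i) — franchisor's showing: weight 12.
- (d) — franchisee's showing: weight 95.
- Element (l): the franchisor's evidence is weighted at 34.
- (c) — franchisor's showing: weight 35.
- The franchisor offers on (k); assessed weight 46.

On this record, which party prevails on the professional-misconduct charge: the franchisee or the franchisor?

— Issue I —
Stage I.1 (franchisee, a more-likely-than-not showing, weight is at least 49): (a) net 83−16=67 ≥ 49 — meets.
  Stage I.1 is satisfied; the onus moves to the franchisor.
Stage I.2 (franchisor, a more-likely-than-not showing, weight is at least 49): (b) net 97−51=46 < 49 — fails; (c) net 35−2=33 < 49 — fails.
  The franchisor does not carry Stage I.2.
So the franchisee prevails on this issue.
— Issue II —
Stage II.1 (franchisee, a heightened civil standard, weight is at least 70): (d) net 95−7=88 ≥ 70 — meets.
  All elements met. The burden passes to the franchisor.
Stage II.2 (franchisor, the preponderance of the evidence, weight is at least 51): (e) net 87−24=63 ≥ 51 — meets; (f) net 62−11=51 ≥ 51 — meets.
  Stage II.2 carried; the burden shifts to the franchisee.
Stage II.3 (franchisee, the preponderance of the evidence, weight is at least 51): (g) net 64−12=52 ≥ 51 — meets.
  All elements met at the final stage.
Every stage carried; the franchisee prevails on this issue.
— Issue III —
Stage III.1 — burden on franchisee; standard: a heightened civil standard (weight exceeds 68).
    (h): 69 > 68 [met]
  All elements met. The franchisee retains the burden for Stage III.2.
Stage III.2 — burden on franchisee; standard: a preponderance (weight is at least 54).
    (i): 80 − 12 = 68 ≥ 54 [met]
    (j): 60 ≥ 54 [met]
  Stage III.2 is satisfied; the onus moves to the franchisor.
Stage III.3 — burden on franchisor; standard: a production showing (weight is at least 22).
    (k): 46 − 32 = 14 < 22 [not met]
    (l): 34 ≥ 22 [met]
  The franchisor does not carry Stage III.3.
The analysis ends at Stage III.3; the franchisee prevails on this issue.
Per-issue: Issue I → franchisee; Issue II → franchisee; Issue III → franchisee. The franchisee must prevail on every issue; overall, the franchisee prevails.

franchisee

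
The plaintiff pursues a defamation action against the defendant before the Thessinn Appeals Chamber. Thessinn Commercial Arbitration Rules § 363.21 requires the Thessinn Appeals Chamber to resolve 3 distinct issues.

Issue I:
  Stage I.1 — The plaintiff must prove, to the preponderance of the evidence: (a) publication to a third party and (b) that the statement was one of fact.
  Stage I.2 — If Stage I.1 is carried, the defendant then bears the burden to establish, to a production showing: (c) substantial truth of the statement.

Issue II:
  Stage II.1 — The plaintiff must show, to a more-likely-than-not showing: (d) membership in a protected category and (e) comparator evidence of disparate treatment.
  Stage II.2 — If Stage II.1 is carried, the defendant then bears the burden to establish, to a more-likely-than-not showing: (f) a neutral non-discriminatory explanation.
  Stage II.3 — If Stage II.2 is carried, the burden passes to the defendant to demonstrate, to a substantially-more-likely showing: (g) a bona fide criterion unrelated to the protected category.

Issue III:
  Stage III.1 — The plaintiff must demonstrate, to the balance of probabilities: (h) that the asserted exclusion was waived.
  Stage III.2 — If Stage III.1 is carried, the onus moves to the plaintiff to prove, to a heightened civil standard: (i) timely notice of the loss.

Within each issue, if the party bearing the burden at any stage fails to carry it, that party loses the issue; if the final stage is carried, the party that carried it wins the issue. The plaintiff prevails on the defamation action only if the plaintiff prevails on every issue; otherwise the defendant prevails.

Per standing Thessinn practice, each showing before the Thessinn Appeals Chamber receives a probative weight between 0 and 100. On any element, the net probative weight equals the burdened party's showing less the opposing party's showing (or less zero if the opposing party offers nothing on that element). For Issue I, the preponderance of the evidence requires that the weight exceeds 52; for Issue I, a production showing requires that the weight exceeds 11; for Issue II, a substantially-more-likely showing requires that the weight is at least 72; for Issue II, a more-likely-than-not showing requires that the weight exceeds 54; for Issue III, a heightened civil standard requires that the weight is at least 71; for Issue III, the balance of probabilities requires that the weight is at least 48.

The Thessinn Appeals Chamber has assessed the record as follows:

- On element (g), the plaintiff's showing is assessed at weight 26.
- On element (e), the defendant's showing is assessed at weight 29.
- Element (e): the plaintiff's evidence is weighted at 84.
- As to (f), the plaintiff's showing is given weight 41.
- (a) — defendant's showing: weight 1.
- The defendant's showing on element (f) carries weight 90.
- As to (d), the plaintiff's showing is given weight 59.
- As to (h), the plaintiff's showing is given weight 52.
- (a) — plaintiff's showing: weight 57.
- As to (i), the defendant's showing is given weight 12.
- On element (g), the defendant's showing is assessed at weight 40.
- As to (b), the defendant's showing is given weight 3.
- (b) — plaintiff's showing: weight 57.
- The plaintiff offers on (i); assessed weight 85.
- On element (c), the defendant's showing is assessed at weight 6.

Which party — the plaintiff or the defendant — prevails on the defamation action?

— Issue I —
Stage I.1 (plaintiff, the preponderance of the evidence, weight exceeds 52): (a) net 57−1=56 > 52 — meets; (b) net 57−3=54 > 52 — meets.
  Stage I.1 is satisfied; the onus moves to the defendant.
Stage I.2 (defendant, a production showing, weight exceeds 11): (c) 6 ≤ 11 — fails.
  Not every element is met, so the defendant fails to carry Stage I.2.
The analysis ends at Stage I.2; the plaintiff prevails on this issue.
— Issue II —
At Stage II.1 the plaintiff must meet a more-likely-than-not showing (weight exceeds 54): on (d) the weight is 59, which does exceed 54, so (d) meets the standard; on (e) the weight is 84 less the opposing 29 gives net 55, > 54, so (e) meets the standard.
  Stage II.1 is satisfied; the onus moves to the defendant.
At Stage II.2 the defendant must meet a more-likely-than-not showing (weight exceeds 54): on (f) the weight is 90 less the opposing 41 gives net 49, ≤ 54, so (f) does not meet the standard.
  The defendant does not carry Stage II.2.
The analysis ends at Stage II.2; the plaintiff prevails on this issue.
— Issue III —
At Stage III.1 the plaintiff must meet the balance of probabilities (weight is at least 48): on (h) the weight is 52, which does reach 48, so (h) meets the standard.
  Stage III.1 carried; the burden remains with the plaintiff.
At Stage III.2 the plaintiff must meet a heightened civil standard (weight is at least 71): on (i) the weight is 85 less the opposing 12 gives net 73, which does reach 71, so (i) meets the standard.
  The plaintiff carries the last stage.
Every stage carried; the plaintiff prevails on this issue.
Per-issue: Issue I → plaintiff; Issue II → plaintiff; Issue III → plaintiff. The plaintiff must prevail on every issue; overall, the plaintiff prevails.

plaintiff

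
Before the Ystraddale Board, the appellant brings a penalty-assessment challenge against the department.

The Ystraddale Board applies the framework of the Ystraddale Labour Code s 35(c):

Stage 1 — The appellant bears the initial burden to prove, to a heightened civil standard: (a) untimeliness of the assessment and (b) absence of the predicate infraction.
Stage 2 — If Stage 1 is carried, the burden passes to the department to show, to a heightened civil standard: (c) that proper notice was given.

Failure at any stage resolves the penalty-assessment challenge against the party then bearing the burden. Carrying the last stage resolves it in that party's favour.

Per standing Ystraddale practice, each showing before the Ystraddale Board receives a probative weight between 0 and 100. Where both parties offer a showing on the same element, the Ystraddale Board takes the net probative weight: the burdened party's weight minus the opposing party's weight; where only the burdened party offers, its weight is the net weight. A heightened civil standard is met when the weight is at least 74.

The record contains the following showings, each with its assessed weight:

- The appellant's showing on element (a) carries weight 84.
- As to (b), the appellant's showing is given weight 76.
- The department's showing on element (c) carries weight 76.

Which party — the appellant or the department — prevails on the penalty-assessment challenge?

Stage 1 (appellant, a heightened civil standard, weight is at least 74): (a) 84 ≥ 74 — meets; (b) 76 ≥ 74 — meets.
  The appellant carries Stage 1; the department now bears the burden.
Stage 2 (department, a heightened civil standard, weight is at least 74): (c) 76 ≥ 74 — meets.
  Stage 2 carried; the final stage is satisfied.
With every stage satisfied, the department prevails.

department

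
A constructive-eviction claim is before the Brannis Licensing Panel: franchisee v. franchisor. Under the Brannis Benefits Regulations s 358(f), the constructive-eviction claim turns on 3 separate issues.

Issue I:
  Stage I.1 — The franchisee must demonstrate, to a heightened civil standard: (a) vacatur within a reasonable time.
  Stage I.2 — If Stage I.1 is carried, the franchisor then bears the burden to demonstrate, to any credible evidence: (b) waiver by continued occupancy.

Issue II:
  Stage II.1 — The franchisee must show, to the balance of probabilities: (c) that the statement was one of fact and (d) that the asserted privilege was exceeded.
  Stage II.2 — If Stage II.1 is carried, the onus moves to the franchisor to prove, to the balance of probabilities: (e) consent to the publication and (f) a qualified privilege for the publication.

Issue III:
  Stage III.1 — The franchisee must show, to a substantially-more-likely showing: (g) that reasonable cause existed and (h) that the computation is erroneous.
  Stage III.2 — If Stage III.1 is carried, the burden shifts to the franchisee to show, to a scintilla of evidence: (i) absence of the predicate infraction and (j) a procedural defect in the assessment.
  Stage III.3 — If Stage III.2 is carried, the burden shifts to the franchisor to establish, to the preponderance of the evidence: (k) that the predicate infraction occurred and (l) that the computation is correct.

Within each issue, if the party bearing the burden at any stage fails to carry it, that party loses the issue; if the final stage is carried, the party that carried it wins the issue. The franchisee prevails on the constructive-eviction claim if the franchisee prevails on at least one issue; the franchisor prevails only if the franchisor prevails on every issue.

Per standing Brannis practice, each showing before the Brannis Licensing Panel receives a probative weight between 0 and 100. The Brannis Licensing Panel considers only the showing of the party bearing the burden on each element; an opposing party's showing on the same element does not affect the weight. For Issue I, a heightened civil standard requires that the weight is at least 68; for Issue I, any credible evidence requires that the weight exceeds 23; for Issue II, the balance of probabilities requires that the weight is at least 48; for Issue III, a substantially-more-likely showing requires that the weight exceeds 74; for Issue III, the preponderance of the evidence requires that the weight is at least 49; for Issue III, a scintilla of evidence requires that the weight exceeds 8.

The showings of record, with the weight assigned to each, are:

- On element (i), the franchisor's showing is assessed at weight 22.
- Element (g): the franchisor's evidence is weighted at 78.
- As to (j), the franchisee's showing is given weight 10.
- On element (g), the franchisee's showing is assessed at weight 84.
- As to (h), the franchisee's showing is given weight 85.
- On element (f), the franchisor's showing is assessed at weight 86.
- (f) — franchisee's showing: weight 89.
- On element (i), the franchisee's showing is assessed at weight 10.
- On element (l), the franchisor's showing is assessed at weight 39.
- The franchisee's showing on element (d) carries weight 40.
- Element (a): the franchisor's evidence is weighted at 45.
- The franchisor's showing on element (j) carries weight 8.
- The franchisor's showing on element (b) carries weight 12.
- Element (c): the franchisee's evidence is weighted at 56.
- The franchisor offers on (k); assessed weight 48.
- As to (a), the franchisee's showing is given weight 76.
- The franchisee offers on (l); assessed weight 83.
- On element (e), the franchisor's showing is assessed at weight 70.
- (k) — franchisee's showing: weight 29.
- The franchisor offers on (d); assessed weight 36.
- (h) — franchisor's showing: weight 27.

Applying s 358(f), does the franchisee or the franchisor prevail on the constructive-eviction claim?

franchisee

— Issue I —
At Stage I.1 the franchisee must meet a heightened civil standard (weight is at least 68): on (a) the weight is 76 (the franchisor's 45 is given no effect), which does reach 68, so (a) meets the standard.
  The franchisee carries Stage I.1; the franchisor now bears the burden.
At Stage I.2 the franchisor must meet any credible evidence (weight exceeds 23): on (b) the weight is 12, which does not exceed 23, so (b) does not meet the standard.
  Stage I.2 not carried; the franchisor fails its burden.
The analysis ends at Stage I.2; the franchisee prevails on this issue.
— Issue II —
Stage II.1 — burden on franchisee; standard: the balance of probabilities (weight is at least 48).
    (c): 56 ≥ 48 [met]
    (d): 40 (franchisor's 36 disregarded) < 48 [not met]
  Not every element is met, so the franchisee fails to carry Stage II.1.
The analysis ends at Stage II.1; the franchisor prevails on this issue.
— Issue III —
At Stage III.1 the franchisee must meet a substantially-more-likely showing (weight exceeds 74): on (g) the weight is 84 (the franchisor's 78 is given no effect), which does exceed 74, so (g) meets the standard; on (h) the weight is 85 (the franchisor's 27 is given no effect), > 74, so (h) meets the standard.
  All elements met. The franchisee retains the burden for Stage III.2.
At Stage III.2 the franchisee must meet a scintilla of evidence (weight exceeds 8): on (i) the weight is 10 (the franchisor's 22 is given no effect), > 8, so (i) meets the standard; on (j) the weight is 10 (the franchisor's 8 is given no effect), > 8, so (j) meets the standard.
  Stage III.2 carried; the burden shifts to the franchisor.
At Stage III.3 the franchisor must meet the preponderance of the evidence (weight is at least 49): on (k) the weight is 48 (the franchisee's 29 is given no effect), which does not reach 49, so (k) does not meet the standard; on (l) the weight is 39 (the franchisee's 83 is given no effect), which does not reach 49, so (l) does not meet the standard.
  The franchisor does not carry Stage III.3.
The franchisee prevails on this issue.
Per-issue: Issue I → franchisee; Issue II → franchisor; Issue III → franchisee. The franchisee must prevail on at least one issue; overall, the franchisee prevails.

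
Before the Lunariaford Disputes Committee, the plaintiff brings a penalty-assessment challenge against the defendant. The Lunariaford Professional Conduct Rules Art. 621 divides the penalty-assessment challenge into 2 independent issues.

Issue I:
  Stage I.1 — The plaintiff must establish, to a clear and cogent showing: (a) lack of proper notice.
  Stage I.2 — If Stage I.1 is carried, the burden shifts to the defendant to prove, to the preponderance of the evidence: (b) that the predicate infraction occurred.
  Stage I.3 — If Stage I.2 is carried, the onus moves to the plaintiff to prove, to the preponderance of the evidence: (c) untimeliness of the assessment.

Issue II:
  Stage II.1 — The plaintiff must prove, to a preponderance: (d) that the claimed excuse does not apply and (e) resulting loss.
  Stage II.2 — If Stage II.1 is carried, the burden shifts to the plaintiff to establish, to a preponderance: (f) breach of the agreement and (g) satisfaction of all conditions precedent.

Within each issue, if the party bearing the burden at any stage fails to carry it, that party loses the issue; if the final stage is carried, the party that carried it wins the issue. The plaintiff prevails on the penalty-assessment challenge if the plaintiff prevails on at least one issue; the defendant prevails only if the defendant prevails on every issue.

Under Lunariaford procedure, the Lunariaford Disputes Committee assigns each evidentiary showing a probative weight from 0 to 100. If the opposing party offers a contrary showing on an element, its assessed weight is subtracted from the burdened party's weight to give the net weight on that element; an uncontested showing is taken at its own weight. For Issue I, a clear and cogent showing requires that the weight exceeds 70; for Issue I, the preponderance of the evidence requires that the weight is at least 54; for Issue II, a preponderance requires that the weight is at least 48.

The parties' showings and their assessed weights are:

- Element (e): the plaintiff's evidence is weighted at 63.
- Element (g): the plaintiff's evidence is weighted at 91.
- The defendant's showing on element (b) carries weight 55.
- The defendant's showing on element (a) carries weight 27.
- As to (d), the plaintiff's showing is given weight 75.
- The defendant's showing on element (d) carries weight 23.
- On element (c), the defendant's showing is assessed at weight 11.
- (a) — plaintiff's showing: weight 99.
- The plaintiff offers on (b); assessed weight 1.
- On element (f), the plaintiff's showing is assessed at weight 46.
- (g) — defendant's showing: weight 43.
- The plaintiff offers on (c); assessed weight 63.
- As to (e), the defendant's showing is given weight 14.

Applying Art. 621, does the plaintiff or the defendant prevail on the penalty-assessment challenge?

defendant

— Issue I —
Stage I.1 — burden on plaintiff; standard: a clear and cogent showing (weight exceeds 70).
    (a): 99 − 27 = 72 > 70 [met]
  The plaintiff carries Stage I.1; the defendant now bears the burden.
Stage I.2 — burden on defendant; standard: the preponderance of the evidence (weight is at least 54).
    (b): 55 − 1 = 54 ≥ 54 [met]
  All elements met. The burden passes to the plaintiff.
Stage I.3 — burden on plaintiff; standard: the preponderance of the evidence (weight is at least 54).
    (c): 63 − 11 = 52 < 54 [not met]
  The plaintiff does not carry Stage I.3.
The defendant prevails on this issue.
— Issue II —
Stage II.1 — burden on plaintiff; standard: a preponderance (weight is at least 48).
    (d): 75 − 23 = 52 ≥ 48 [met]
    (e): 63 − 14 = 49 ≥ 48 [met]
  Stage II.1 is satisfied; the plaintiff continues to bear the burden.
Stage II.2 — burden on plaintiff; standard: a preponderance (weight is at least 48).
    (f): 46 < 48 [not met]
    (g): 91 − 43 = 48 ≥ 48 [met]
  Not every element is met, so the plaintiff fails to carry Stage II.2.
So the defendant prevails on this issue.
Per-issue: Issue I → defendant; Issue II → defendant. The plaintiff must prevail on at least one issue; overall, the defendant prevails.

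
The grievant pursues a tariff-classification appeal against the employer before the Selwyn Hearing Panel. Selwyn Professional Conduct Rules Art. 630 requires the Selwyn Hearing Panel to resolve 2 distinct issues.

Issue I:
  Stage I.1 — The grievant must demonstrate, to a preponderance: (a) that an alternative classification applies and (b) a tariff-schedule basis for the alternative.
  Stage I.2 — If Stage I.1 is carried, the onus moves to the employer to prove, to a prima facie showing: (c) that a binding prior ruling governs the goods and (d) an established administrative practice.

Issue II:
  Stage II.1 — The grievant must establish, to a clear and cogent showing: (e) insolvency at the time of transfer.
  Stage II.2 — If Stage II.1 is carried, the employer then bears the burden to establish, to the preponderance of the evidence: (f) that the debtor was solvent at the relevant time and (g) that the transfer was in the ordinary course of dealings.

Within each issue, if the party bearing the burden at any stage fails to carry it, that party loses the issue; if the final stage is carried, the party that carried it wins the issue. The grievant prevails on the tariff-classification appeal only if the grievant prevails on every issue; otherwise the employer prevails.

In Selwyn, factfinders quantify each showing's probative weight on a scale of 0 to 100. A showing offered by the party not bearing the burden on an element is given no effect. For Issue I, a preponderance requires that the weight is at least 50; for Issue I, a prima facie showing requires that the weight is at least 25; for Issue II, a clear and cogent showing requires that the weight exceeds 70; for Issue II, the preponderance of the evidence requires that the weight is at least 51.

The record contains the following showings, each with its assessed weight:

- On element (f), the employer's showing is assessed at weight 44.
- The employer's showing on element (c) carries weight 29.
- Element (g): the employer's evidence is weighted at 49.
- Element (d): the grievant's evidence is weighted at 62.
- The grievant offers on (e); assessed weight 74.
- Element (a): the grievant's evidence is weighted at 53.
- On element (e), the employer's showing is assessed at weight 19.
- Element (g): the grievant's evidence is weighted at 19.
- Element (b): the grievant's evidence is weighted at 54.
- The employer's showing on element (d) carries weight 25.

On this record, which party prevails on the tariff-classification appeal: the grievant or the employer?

— Issue I —
Stage I.1 (grievant, a preponderance, weight is at least 50): (a) 53 ≥ 50 — meets; (b) 54 ≥ 50 — meets.
  Stage I.1 is satisfied; the onus moves to the employer.
Stage I.2 (employer, a prima facie showing, weight is at least 25): (c) 29 ≥ 25 — meets; (d) 25 (grievant's 62 disregarded) ≥ 25 — meets.
  Stage I.2 carried; the final stage is satisfied.
With every stage satisfied, the employer prevails on this issue.
— Issue II —
At Stage II.1 the grievant must meet a clear and cogent showing (weight exceeds 70): on (e) the weight is 74 (the employer's 19 is given no effect), which does exceed 70, so (e) meets the standard.
  All elements met. The burden passes to the employer.
At Stage II.2 the employer must meet the preponderance of the evidence (weight is at least 51): on (f) the weight is 44, < 51, so (f) does not meet the standard; on (g) the weight is 49 (the grievant's 19 is given no effect), which does not reach 51, so (g) does not meet the standard.
  The employer does not carry Stage II.2.
So the grievant prevails on this issue.
Per-issue: Issue I → employer; Issue II → grievant. The grievant must prevail on every issue; overall, the employer prevails.

employer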